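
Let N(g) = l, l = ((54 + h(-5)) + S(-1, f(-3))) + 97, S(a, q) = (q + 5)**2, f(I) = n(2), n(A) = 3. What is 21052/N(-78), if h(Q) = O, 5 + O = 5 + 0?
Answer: 21052/215 ≈ 97.916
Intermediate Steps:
O = 0 (O = -5 + (5 + 0) = -5 + 5 = 0)
f(I) = 3
h(Q) = 0
S(a, q) = (5 + q)**2
l = 215 (l = ((54 + 0) + (5 + 3)**2) + 97 = (54 + 8**2) + 97 = (54 + 64) + 97 = 118 + 97 = 215)
N(g) = 215
21052/N(-78) = 21052/215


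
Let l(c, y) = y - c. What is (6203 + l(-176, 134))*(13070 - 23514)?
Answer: -68021772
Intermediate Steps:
(6203 + l(-176, 134))*(13070 - 23514) = (6203 + (134 - 1*(-176)))*(13070 - 23514) = (6203 + (134 + 176))*(-10444) = (6203 + 310)*(-10444) = 6513*(-10444) = -68021772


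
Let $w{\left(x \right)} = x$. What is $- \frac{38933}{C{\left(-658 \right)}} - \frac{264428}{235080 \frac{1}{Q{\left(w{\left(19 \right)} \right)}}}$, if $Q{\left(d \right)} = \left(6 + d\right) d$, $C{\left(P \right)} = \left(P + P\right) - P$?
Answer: $- \frac{918682522}{1933533} \approx -475.13$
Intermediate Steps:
$C{\left(P \right)} = P$ ($C{\left(P \right)} = 2 P - P = P$)
$Q{\left(d \right)} = d \left(6 + d\right)$
$- \frac{38933}{C{\left(-658 \right)}} - \frac{264428}{235080 \frac{1}{Q{\left(w{\left(19 \right)} \right)}}} = - \frac{38933}{-658} - \frac{264428}{235080 \frac{1}{19 \left(6 + 19\right)}} = \left(-38933\right) \left(- \frac{1}{658}\right) - \frac{264428}{235080 \frac{1}{19 \cdot 25}} = \frac{38933}{658} - \frac{264428}{235080 \cdot \frac{1}{475}} = \frac{38933}{658} - \frac{264428}{\frac{47016}{95}} = \frac{38933}{658} - \frac{6280165}{11754} = - \frac{918682522}{1933533}$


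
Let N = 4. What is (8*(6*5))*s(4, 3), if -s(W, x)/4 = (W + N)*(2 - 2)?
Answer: 0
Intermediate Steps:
s(W, x) = 0 (s(W, x) = -4*(W + 4)*(2 - 2) = -4*(4 + W)*0 = -4*0 = 0)
(8*(6*5))*s(4, 3) = (8*(6*5))*0 = (8*30)*0 = 240*0 = 0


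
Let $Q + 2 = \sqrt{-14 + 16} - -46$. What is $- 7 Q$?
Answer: $-308 - 7 \sqrt{2} \approx -317.9$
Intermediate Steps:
$Q = 44 + \sqrt{2}$ ($Q = -2 + \left(\sqrt{-14 + 16} - -46\right) = -2 + \left(\sqrt{2} + 46\right) = -2 + \left(46 + \sqrt{2}\right) = 44 + \sqrt{2} \approx 45.414$)
$- 7 Q = - 7 \left(44 + \sqrt{2}\right) = -308 - 7 \sqrt{2}$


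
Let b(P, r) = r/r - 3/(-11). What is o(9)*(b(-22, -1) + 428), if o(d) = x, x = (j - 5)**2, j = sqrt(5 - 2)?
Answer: 132216/11 - 47220*sqrt(3)/11 ≈ 4584.4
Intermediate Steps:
j = sqrt(3) ≈ 1.7320
x = (-5 + sqrt(3))**2 (x = (sqrt(3) - 5)**2 = (-5 + sqrt(3))**2 ≈ 10.679)
b(P, r) = 14/11 (b(P, r) = 1 - 3*(-1/11) = 1 + 3/11 = 14/11)
o(d) = (5 - sqrt(3))**2
o(9)*(b(-22, -1) + 428) = (5 - sqrt(3))**2*(14/11 + 428) = (5 - sqrt(3))**2*(4722/11) = 4722*(5 - sqrt(3))**2/11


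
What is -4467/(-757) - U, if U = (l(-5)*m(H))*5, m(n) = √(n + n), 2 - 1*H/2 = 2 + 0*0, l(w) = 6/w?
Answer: 4467/757 ≈ 5.9009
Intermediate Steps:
H = 0 (H = 4 - 2*(2 + 0*0) = 4 - 2*(2 + 0) = 4 - 2*2 = 4 - 4 = 0)
m(n) = √2*√n (m(n) = √(2*n) = √2*√n)
U = 0 (U = ((6/(-5))*(√2*√0))*5 = ((6*(-⅕))*(√2*0))*5 = -6/5*0*5 = 0*5 = 0)
-4467/(-757) - U = -4467/(-757) - 1*0 = -4467*(-1/757) + 0 = 4467/757 + 0 = 4467/757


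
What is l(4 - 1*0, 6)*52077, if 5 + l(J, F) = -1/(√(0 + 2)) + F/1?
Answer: 52077 - 52077*√2/2 ≈ 15253.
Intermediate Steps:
l(J, F) = -5 + F - √2/2 (l(J, F) = -5 + (-1/(√(0 + 2)) + F/1) = -5 + (-1/(√2) + F*1) = -5 + (-√2/2 + F) = -5 + (F - √2/2) = -5 + F - √2/2)
l(4 - 1*0, 6)*52077 = (-5 + 6 - √2/2)*52077 = (1 - √2/2)*52077 = 52077 - 52077*√2/2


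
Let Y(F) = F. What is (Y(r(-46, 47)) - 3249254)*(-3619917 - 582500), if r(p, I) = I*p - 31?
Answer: 13663936147399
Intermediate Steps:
r(p, I) = -31 + I*p
(Y(r(-46, 47)) - 3249254)*(-3619917 - 582500) = ((-31 + 47*(-46)) - 3249254)*(-3619917 - 582500) = ((-31 - 2162) - 3249254)*(-4202417) = (-2193 - 3249254)*(-4202417) = -3251447*(-4202417) = 13663936147399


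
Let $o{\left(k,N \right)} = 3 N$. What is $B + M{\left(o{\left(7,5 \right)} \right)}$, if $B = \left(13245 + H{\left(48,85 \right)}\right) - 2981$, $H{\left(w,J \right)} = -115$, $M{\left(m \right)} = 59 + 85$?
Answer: $10293$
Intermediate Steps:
$M{\left(m \right)} = 144$
$B = 10149$ ($B = \left(13245 - 115\right) - 2981 = 13130 - 2981 = 10149$)
$B + M{\left(o{\left(7,5 \right)} \right)} = 10149 + 144 = 10293$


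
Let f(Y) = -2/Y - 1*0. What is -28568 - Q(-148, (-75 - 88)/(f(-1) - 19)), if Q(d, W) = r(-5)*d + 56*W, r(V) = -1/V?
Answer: -2471404/85 ≈ -29075.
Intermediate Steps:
f(Y) = -2/Y (f(Y) = -2/Y + 0 = -2/Y)
Q(d, W) = 56*W + d/5 (Q(d, W) = (-1/(-5))*d + 56*W = (-1*(-⅕))*d + 56*W = d/5 + 56*W = 56*W + d/5)
-28568 - Q(-148, (-75 - 88)/(f(-1) - 19)) = -28568 - (56*((-75 - 88)/(-2/(-1) - 19)) + (⅕)*(-148)) = -28568 - (56*(-163/(-2*(-1) - 19)) - 148/5) = -28568 - (56*(-163/(2 - 19)) - 148/5) = -28568 - (56*(-163/(-17)) - 148/5) = -28568 - (56*(-163*(-1/17)) - 148/5) = -28568 - (56*(163/17) - 148/5) = -28568 - (9128/17 - 148/5) = -28568 - 1*43124/85 = -28568 - 43124/85 = -2471404/85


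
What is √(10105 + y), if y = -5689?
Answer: 8*√69 ≈ 66.453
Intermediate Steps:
√(10105 + y) = √(10105 - 5689) = √4416 = 8*√69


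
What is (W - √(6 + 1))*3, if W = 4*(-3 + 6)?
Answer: 36 - 3*√7 ≈ 28.063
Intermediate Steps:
W = 12 (W = 4*3 = 12)
(W - √(6 + 1))*3 = (12 - √(6 + 1))*3 = (12 - √7)*3 = 36 - 3*√7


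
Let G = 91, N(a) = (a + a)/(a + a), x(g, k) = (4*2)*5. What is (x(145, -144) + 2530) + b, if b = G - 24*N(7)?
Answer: 2637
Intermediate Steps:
x(g, k) = 40 (x(g, k) = 8*5 = 40)
N(a) = 1 (N(a) = (2*a)/((2*a)) = (2*a)*(1/(2*a)) = 1)
b = 67 (b = 91 - 24*1 = 91 - 24 = 67)
(x(145, -144) + 2530) + b = (40 + 2530) + 67 = 2570 + 67 = 2637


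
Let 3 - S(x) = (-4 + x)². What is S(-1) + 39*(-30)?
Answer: -1192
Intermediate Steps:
S(x) = 3 - (-4 + x)²
S(-1) + 39*(-30) = (3 - (-4 - 1)²) + 39*(-30) = (3 - 1*(-5)²) - 1170 = (3 - 1*25) - 1170 = (3 - 25) - 1170 = -22 - 1170 = -1192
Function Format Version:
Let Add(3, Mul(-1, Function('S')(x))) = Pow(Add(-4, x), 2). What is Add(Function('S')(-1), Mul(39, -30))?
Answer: -1192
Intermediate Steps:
Function('S')(x) = Add(3, Mul(-1, Pow(Add(-4, x), 2)))
Add(Function('S')(-1), Mul(39, -30)) = Add(Add(3, Mul(-1, Pow(Add(-4, -1), 2))), Mul(39, -30)) = Add(Add(3, Mul(-1, Pow(-5, 2))), -1170) = Add(Add(3, Mul(-1, 25)), -1170) = Add(Add(3, -25), -1170) = Add(-22, -1170) = -1192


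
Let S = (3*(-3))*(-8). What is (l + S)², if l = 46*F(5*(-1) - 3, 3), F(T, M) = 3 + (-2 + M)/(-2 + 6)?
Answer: 196249/4 ≈ 49062.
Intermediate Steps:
F(T, M) = 5/2 + M/4 (F(T, M) = 3 + (-2 + M)/4 = 3 + (-2 + M)*(¼) = 3 + (-½ + M/4) = 5/2 + M/4)
S = 72 (S = -9*(-8) = 72)
l = 299/2 (l = 46*(5/2 + (¼)*3) = 46*(5/2 + ¾) = 46*(13/4) = 299/2 ≈ 149.50)
(l + S)² = (299/2 + 72)² = (443/2)² = 196249/4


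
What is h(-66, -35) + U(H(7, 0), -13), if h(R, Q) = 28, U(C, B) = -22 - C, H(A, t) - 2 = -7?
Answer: 11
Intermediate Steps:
H(A, t) = -5 (H(A, t) = 2 - 7 = -5)
h(-66, -35) + U(H(7, 0), -13) = 28 + (-22 - 1*(-5)) = 28 + (-22 + 5) = 28 - 17 = 11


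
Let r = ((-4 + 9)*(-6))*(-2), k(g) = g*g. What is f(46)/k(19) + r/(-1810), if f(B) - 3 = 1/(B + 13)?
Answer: -95576/3855119 ≈ -0.024792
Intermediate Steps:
k(g) = g²
r = 60 (r = (5*(-6))*(-2) = -30*(-2) = 60)
f(B) = 3 + 1/(13 + B) (f(B) = 3 + 1/(B + 13) = 3 + 1/(13 + B))
f(46)/k(19) + r/(-1810) = ((40 + 3*46)/(13 + 46))/(19²) + 60/(-1810) = ((40 + 138)/59)/361 + 60*(-1/1810) = ((1/59)*178)*(1/361) - 6/181 = (178/59)*(1/361) - 6/181 = 178/21299 - 6/181 = -95576/3855119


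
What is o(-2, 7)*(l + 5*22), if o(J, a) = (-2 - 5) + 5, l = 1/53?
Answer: -11662/53 ≈ -220.04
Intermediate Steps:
l = 1/53 ≈ 0.018868
o(J, a) = -2 (o(J, a) = -7 + 5 = -2)
o(-2, 7)*(l + 5*22) = -2*(1/53 + 5*22) = -2*(1/53 + 110) = -2*5831/53 = -11662/53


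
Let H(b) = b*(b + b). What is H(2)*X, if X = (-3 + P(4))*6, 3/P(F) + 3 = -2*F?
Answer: -1728/11 ≈ -157.09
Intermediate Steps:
P(F) = 3/(-3 - 2*F)
H(b) = 2*b² (H(b) = b*(2*b) = 2*b²)
X = -216/11 (X = (-3 - 3/(3 + 2*4))*6 = (-3 - 3/(3 + 8))*6 = (-3 - 3/11)*6 = -36/11*6 = -216/11 ≈ -19.636)
H(2)*X = (2*2²)*(-216/11) = (2*4)*(-216/11) = 8*(-216/11) = -1728/11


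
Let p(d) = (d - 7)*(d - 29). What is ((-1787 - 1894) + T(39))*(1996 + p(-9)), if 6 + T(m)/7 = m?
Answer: -8983800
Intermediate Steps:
p(d) = (-29 + d)*(-7 + d) (p(d) = (-7 + d)*(-29 + d) = (-29 + d)*(-7 + d))
T(m) = -42 + 7*m
((-1787 - 1894) + T(39))*(1996 + p(-9)) = ((-1787 - 1894) + (-42 + 7*39))*(1996 + (203 + (-9)**2 - 36*(-9))) = (-3681 + (-42 + 273))*(1996 + (203 + 81 + 324)) = (-3681 + 231)*(1996 + 608) = -3450*2604 = -8983800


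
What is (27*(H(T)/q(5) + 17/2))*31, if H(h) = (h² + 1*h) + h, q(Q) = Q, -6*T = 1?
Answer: 141267/20 ≈ 7063.4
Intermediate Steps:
T = -⅙ (T = -⅙*1 = -⅙ ≈ -0.16667)
H(h) = h² + 2*h (H(h) = (h² + h) + h = (h + h²) + h = h² + 2*h)
(27*(H(T)/q(5) + 17/2))*31 = (27*(-(2 - ⅙)/6/5 + 17/2))*31 = (27*(-⅙*11/6*(⅕) + 17*(½)))*31 = (27*(-11/36*⅕ + 17/2))*31 = (27*(-11/180 + 17/2))*31 = (27*(1519/180))*31 = (4557/20)*31 = 141267/20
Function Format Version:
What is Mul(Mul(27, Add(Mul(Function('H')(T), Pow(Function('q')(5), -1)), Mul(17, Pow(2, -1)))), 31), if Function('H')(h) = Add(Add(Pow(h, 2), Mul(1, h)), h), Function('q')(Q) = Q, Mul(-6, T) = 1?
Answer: Rational(141267, 20) ≈ 7063.4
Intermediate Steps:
T = Rational(-1, 6) (T = Mul(Rational(-1, 6), 1) = Rational(-1, 6) ≈ -0.16667)
Function('H')(h) = Add(Pow(h, 2), Mul(2, h)) (Function('H')(h) = Add(Add(Pow(h, 2), h), h) = Add(Add(h, Pow(h, 2)), h) = Add(Pow(h, 2), Mul(2, h)))
Mul(Mul(27, Add(Mul(Function('H')(T), Pow(Function('q')(5), -1)), Mul(17, Pow(2, -1)))), 31) = Mul(Mul(27, Add(Mul(Mul(Rational(-1, 6), Add(2, Rational(-1, 6))), Pow(5, -1)), Mul(17, Pow(2, -1)))), 31) = Mul(Mul(27, Add(Mul(Mul(Rational(-1, 6), Rational(11, 6)), Rational(1, 5)), Mul(17, Rational(1, 2)))), 31) = Mul(Mul(27, Add(Mul(Rational(-11, 36), Rational(1, 5)), Rational(17, 2))), 31) = Mul(Mul(27, Add(Rational(-11, 180), Rational(17, 2))), 31) = Mul(Mul(27, Rational(1519, 180)), 31) = Mul(Rational(4557, 20), 31) = Rational(141267, 20)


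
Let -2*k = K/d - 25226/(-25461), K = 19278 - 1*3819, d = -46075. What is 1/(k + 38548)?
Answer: 2346231150/90441749683849 ≈ 2.5942e-5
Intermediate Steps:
K = 15459 (K = 19278 - 3819 = 15459)
k = -768686351/2346231150 (k = -(15459/(-46075) - 25226/(-25461))/2 = -(15459*(-1/46075) - 25226*(-1/25461))/2 = -(-15459/46075 + 25226/25461)/2 = -½*768686351/1173115575 = -768686351/2346231150 ≈ -0.32763)
1/(k + 38548) = 1/(-768686351/2346231150 + 38548) = 1/(90441749683849/2346231150) = 2346231150/90441749683849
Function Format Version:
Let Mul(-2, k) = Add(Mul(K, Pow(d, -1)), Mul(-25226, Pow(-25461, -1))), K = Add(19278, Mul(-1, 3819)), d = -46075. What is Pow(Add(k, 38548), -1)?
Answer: Rational(2346231150, 90441749683849) ≈ 2.5942e-5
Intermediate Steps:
K = 15459 (K = Add(19278, -3819) = 15459)
k = Rational(-768686351, 2346231150) (k = Mul(Rational(-1, 2), Add(Mul(15459, Pow(-46075, -1)), Mul(-25226, Pow(-25461, -1)))) = Mul(Rational(-1, 2), Add(Mul(15459, Rational(-1, 46075)), Mul(-25226, Rational(-1, 25461)))) = Mul(Rational(-1, 2), Add(Rational(-15459, 46075), Rational(25226, 25461))) = Mul(Rational(-1, 2), Rational(768686351, 1173115575)) = Rational(-768686351, 2346231150) ≈ -0.32763)
Pow(Add(k, 38548), -1) = Pow(Add(Rational(-768686351, 2346231150), 38548), -1) = Pow(Rational(90441749683849, 2346231150), -1) = Rational(2346231150, 90441749683849)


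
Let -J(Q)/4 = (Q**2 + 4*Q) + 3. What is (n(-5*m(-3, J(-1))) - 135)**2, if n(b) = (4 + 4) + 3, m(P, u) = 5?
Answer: 15376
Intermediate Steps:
J(Q) = -12 - 16*Q - 4*Q**2 (J(Q) = -4*((Q**2 + 4*Q) + 3) = -4*(3 + Q**2 + 4*Q) = -12 - 16*Q - 4*Q**2)
n(b) = 11 (n(b) = 8 + 3 = 11)
(n(-5*m(-3, J(-1))) - 135)**2 = (11 - 135)**2 = (-124)**2 = 15376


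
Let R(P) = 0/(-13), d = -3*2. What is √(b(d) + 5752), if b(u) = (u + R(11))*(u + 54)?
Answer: 2*√1366 ≈ 73.919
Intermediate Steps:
d = -6
R(P) = 0 (R(P) = 0*(-1/13) = 0)
b(u) = u*(54 + u) (b(u) = (u + 0)*(u + 54) = u*(54 + u))
√(b(d) + 5752) = √(-6*(54 - 6) + 5752) = √(-6*48 + 5752) = √(-288 + 5752) = √5464 = 2*√1366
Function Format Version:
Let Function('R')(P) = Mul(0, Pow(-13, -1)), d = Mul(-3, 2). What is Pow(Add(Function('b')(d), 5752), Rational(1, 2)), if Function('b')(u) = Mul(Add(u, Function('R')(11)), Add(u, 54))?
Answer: Mul(2, Pow(1366, Rational(1, 2))) ≈ 73.919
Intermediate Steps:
d = -6
Function('R')(P) = 0 (Function('R')(P) = Mul(0, Rational(-1, 13)) = 0)
Function('b')(u) = Mul(u, Add(54, u)) (Function('b')(u) = Mul(Add(u, 0), Add(u, 54)) = Mul(u, Add(54, u)))
Pow(Add(Function('b')(d), 5752), Rational(1, 2)) = Pow(Add(Mul(-6, Add(54, -6)), 5752), Rational(1, 2)) = Pow(Add(Mul(-6, 48), 5752), Rational(1, 2)) = Pow(Add(-288, 5752), Rational(1, 2)) = Pow(5464, Rational(1, 2)) = Mul(2, Pow(1366, Rational(1, 2)))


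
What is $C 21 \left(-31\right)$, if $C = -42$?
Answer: $27342$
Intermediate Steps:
$C 21 \left(-31\right) = \left(-42\right) 21 \left(-31\right) = \left(-882\right) \left(-31\right) = 27342$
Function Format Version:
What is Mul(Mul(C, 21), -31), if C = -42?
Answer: 27342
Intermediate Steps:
Mul(Mul(C, 21), -31) = Mul(Mul(-42, 21), -31) = Mul(-882, -31) = 27342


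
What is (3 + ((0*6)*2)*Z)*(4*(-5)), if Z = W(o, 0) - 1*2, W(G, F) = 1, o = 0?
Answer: -60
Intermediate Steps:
Z = -1 (Z = 1 - 1*2 = 1 - 2 = -1)
(3 + ((0*6)*2)*Z)*(4*(-5)) = (3 + ((0*6)*2)*(-1))*(4*(-5)) = (3 + (0*2)*(-1))*(-20) = (3 + 0*(-1))*(-20) = (3 + 0)*(-20) = 3*(-20) = -60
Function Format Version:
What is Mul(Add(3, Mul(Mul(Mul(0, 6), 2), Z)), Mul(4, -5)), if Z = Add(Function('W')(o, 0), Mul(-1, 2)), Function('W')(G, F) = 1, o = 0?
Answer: -60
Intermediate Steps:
Z = -1 (Z = Add(1, Mul(-1, 2)) = Add(1, -2) = -1)
Mul(Add(3, Mul(Mul(Mul(0, 6), 2), Z)), Mul(4, -5)) = Mul(Add(3, Mul(Mul(Mul(0, 6), 2), -1)), Mul(4, -5)) = Mul(Add(3, Mul(Mul(0, 2), -1)), -20) = Mul(Add(3, Mul(0, -1)), -20) = Mul(Add(3, 0), -20) = Mul(3, -20) = -60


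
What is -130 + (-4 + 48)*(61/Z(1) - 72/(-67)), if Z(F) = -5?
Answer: -207538/335 ≈ -619.52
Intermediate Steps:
-130 + (-4 + 48)*(61/Z(1) - 72/(-67)) = -130 + (-4 + 48)*(61/(-5) - 72/(-67)) = -130 + 44*(61*(-1/5) - 72*(-1/67)) = -130 + 44*(-61/5 + 72/67) = -130 + 44*(-3727/335) = -130 - 163988/335 = -207538/335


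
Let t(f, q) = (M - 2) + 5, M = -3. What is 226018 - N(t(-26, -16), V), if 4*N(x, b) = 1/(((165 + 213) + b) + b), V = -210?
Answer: 37971025/168 ≈ 2.2602e+5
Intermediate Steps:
t(f, q) = 0 (t(f, q) = (-3 - 2) + 5 = -5 + 5 = 0)
N(x, b) = 1/(4*(378 + 2*b)) (N(x, b) = 1/(4*(((165 + 213) + b) + b)) = 1/(4*((378 + b) + b)) = 1/(4*(378 + 2*b)))
226018 - N(t(-26, -16), V) = 226018 - 1/(8*(189 - 210)) = 226018 - 1/(8*(-21)) = 226018 - (-1)/(8*21) = 226018 - 1*(-1/168) = 226018 + 1/168 = 37971025/168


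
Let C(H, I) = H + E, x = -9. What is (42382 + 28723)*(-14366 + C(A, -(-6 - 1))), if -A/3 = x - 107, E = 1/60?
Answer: -11960984459/12 ≈ -9.9675e+8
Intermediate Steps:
E = 1/60 ≈ 0.016667
A = 348 (A = -3*(-9 - 107) = -3*(-116) = 348)
C(H, I) = 1/60 + H (C(H, I) = H + 1/60 = 1/60 + H)
(42382 + 28723)*(-14366 + C(A, -(-6 - 1))) = (42382 + 28723)*(-14366 + (1/60 + 348)) = 71105*(-14366 + 20881/60) = 71105*(-841079/60) = -11960984459/12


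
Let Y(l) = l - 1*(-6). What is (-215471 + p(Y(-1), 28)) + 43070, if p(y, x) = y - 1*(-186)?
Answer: -172210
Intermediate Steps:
Y(l) = 6 + l (Y(l) = l + 6 = 6 + l)
p(y, x) = 186 + y (p(y, x) = y + 186 = 186 + y)
(-215471 + p(Y(-1), 28)) + 43070 = (-215471 + (186 + (6 - 1))) + 43070 = (-215471 + (186 + 5)) + 43070 = (-215471 + 191) + 43070 = -215280 + 43070 = -172210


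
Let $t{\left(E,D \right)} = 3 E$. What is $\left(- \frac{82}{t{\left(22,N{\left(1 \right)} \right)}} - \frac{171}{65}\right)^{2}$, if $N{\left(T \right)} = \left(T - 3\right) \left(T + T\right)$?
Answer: $\frac{69022864}{4601025} \approx 15.002$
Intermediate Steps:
$N{\left(T \right)} = 2 T \left(-3 + T\right)$ ($N{\left(T \right)} = \left(-3 + T\right) 2 T = 2 T \left(-3 + T\right)$)
$\left(- \frac{82}{t{\left(22,N{\left(1 \right)} \right)}} - \frac{171}{65}\right)^{2} = \left(- \frac{82}{3 \cdot 22} - \frac{171}{65}\right)^{2} = \left(- \frac{82}{66} - \frac{171}{65}\right)^{2} = \left(\left(-82\right) \frac{1}{66} - \frac{171}{65}\right)^{2} = \left(- \frac{41}{33} - \frac{171}{65}\right)^{2} = \left(- \frac{8308}{2145}\right)^{2} = \frac{69022864}{4601025}$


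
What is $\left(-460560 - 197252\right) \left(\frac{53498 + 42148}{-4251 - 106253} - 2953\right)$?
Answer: $\frac{1412625121973}{727} \approx 1.9431 \cdot 10^{9}$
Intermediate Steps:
$\left(-460560 - 197252\right) \left(\frac{53498 + 42148}{-4251 - 106253} - 2953\right) = - 657812 \left(\frac{95646}{-110504} - 2953\right) = - 657812 \left(95646 \left(- \frac{1}{110504}\right) - 2953\right) = - 657812 \left(- \frac{2517}{2908} - 2953\right) = \left(-657812\right) \left(- \frac{8589841}{2908}\right) = \frac{1412625121973}{727}$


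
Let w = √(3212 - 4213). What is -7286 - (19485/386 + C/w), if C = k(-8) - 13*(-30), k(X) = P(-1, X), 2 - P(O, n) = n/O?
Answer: -2831881/386 + 384*I*√1001/1001 ≈ -7336.5 + 12.137*I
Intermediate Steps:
P(O, n) = 2 - n/O
k(X) = 2 + X (k(X) = 2 - 1*X/(-1) = 2 - 1*X*(-1) = 2 + X)
C = 384 (C = (2 - 8) - 13*(-30) = -6 + 390 = 384)
w = I*√1001 (w = √(-1001) = I*√1001 ≈ 31.639*I)
-7286 - (19485/386 + C/w) = -7286 - (19485/386 + 384/((I*√1001))) = -7286 - (19485*(1/386) + 384*(-I*√1001/1001)) = -7286 - (19485/386 - 384*I*√1001/1001) = -7286 + (-19485/386 + 384*I*√1001/1001) = -2831881/386 + 384*I*√1001/1001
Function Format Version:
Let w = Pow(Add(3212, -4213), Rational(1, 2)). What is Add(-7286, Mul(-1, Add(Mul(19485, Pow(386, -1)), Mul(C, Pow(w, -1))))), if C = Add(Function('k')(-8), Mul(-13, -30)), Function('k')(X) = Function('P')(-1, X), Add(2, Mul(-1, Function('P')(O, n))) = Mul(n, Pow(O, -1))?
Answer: Add(Rational(-2831881, 386), Mul(Rational(384, 1001), I, Pow(1001, Rational(1, 2)))) ≈ Add(-7336.5, Mul(12.137, I))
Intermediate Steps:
Function('P')(O, n) = Add(2, Mul(-1, n, Pow(O, -1))) (Function('P')(O, n) = Add(2, Mul(-1, Mul(n, Pow(O, -1)))) = Add(2, Mul(-1, n, Pow(O, -1))))
Function('k')(X) = Add(2, X) (Function('k')(X) = Add(2, Mul(-1, X, Pow(-1, -1))) = Add(2, Mul(-1, X, -1)) = Add(2, X))
C = 384 (C = Add(Add(2, -8), Mul(-13, -30)) = Add(-6, 390) = 384)
w = Mul(I, Pow(1001, Rational(1, 2))) (w = Pow(-1001, Rational(1, 2)) = Mul(I, Pow(1001, Rational(1, 2))) ≈ Mul(31.639, I))
Add(-7286, Mul(-1, Add(Mul(19485, Pow(386, -1)), Mul(C, Pow(w, -1))))) = Add(-7286, Mul(-1, Add(Mul(19485, Pow(386, -1)), Mul(384, Pow(Mul(I, Pow(1001, Rational(1, 2))), -1))))) = Add(-7286, Mul(-1, Add(Mul(19485, Rational(1, 386)), Mul(384, Mul(Rational(-1, 1001), I, Pow(1001, Rational(1, 2))))))) = Add(-7286, Mul(-1, Add(Rational(19485, 386), Mul(Rational(-384, 1001), I, Pow(1001, Rational(1, 2)))))) = Add(-7286, Add(Rational(-19485, 386), Mul(Rational(384, 1001), I, Pow(1001, Rational(1, 2))))) = Add(Rational(-2831881, 386), Mul(Rational(384, 1001), I, Pow(1001, Rational(1, 2))))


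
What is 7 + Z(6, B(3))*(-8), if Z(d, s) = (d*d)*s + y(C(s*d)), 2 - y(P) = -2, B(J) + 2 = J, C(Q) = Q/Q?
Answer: -313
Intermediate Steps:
C(Q) = 1
B(J) = -2 + J
y(P) = 4 (y(P) = 2 - 1*(-2) = 2 + 2 = 4)
Z(d, s) = 4 + s*d² (Z(d, s) = (d*d)*s + 4 = d²*s + 4 = s*d² + 4 = 4 + s*d²)
7 + Z(6, B(3))*(-8) = 7 + (4 + (-2 + 3)*6²)*(-8) = 7 + (4 + 1*36)*(-8) = 7 + (4 + 36)*(-8) = 7 + 40*(-8) = 7 - 320 = -313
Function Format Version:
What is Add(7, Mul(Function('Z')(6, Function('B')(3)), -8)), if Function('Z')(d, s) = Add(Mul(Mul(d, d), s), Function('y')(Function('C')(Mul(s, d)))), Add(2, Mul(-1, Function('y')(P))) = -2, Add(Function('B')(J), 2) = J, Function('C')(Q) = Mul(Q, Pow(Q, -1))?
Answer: -313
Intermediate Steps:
Function('C')(Q) = 1
Function('B')(J) = Add(-2, J)
Function('y')(P) = 4 (Function('y')(P) = Add(2, Mul(-1, -2)) = Add(2, 2) = 4)
Function('Z')(d, s) = Add(4, Mul(s, Pow(d, 2))) (Function('Z')(d, s) = Add(Mul(Mul(d, d), s), 4) = Add(Mul(Pow(d, 2), s), 4) = Add(Mul(s, Pow(d, 2)), 4) = Add(4, Mul(s, Pow(d, 2))))
Add(7, Mul(Function('Z')(6, Function('B')(3)), -8)) = Add(7, Mul(Add(4, Mul(Add(-2, 3), Pow(6, 2))), -8)) = Add(7, Mul(Add(4, Mul(1, 36)), -8)) = Add(7, Mul(Add(4, 36), -8)) = Add(7, Mul(40, -8)) = Add(7, -320) = -313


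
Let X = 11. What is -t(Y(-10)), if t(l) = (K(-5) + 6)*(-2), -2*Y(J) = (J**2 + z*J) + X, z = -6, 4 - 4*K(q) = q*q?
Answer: 3/2 ≈ 1.5000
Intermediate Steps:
K(q) = 1 - q**2/4 (K(q) = 1 - q*q/4 = 1 - q**2/4)
Y(J) = -11/2 + 3*J - J**2/2 (Y(J) = -((J**2 - 6*J) + 11)/2 = -(11 + J**2 - 6*J)/2 = -11/2 + 3*J - J**2/2)
t(l) = -3/2 (t(l) = ((1 - 1/4*(-5)**2) + 6)*(-2) = ((1 - 1/4*25) + 6)*(-2) = ((1 - 25/4) + 6)*(-2) = (-21/4 + 6)*(-2) = (3/4)*(-2) = -3/2)
-t(Y(-10)) = -1*(-3/2) = 3/2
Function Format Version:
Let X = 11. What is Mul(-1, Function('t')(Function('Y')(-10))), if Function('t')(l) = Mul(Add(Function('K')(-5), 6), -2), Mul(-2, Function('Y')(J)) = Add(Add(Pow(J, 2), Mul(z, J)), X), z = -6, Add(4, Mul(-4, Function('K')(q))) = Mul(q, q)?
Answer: Rational(3, 2) ≈ 1.5000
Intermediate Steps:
Function('K')(q) = Add(1, Mul(Rational(-1, 4), Pow(q, 2))) (Function('K')(q) = Add(1, Mul(Rational(-1, 4), Mul(q, q))) = Add(1, Mul(Rational(-1, 4), Pow(q, 2))))
Function('Y')(J) = Add(Rational(-11, 2), Mul(3, J), Mul(Rational(-1, 2), Pow(J, 2))) (Function('Y')(J) = Mul(Rational(-1, 2), Add(Add(Pow(J, 2), Mul(-6, J)), 11)) = Mul(Rational(-1, 2), Add(11, Pow(J, 2), Mul(-6, J))) = Add(Rational(-11, 2), Mul(3, J), Mul(Rational(-1, 2), Pow(J, 2))))
Function('t')(l) = Rational(-3, 2) (Function('t')(l) = Mul(Add(Add(1, Mul(Rational(-1, 4), Pow(-5, 2))), 6), -2) = Mul(Add(Add(1, Mul(Rational(-1, 4), 25)), 6), -2) = Mul(Add(Add(1, Rational(-25, 4)), 6), -2) = Mul(Add(Rational(-21, 4), 6), -2) = Mul(Rational(3, 4), -2) = Rational(-3, 2))
Mul(-1, Function('t')(Function('Y')(-10))) = Mul(-1, Rational(-3, 2)) = Rational(3, 2)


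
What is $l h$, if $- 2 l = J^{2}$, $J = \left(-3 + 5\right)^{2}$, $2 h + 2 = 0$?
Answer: $8$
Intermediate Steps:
$h = -1$ ($h = -1 + \frac{1}{2} \cdot 0 = -1 + 0 = -1$)
$J = 4$ ($J = 2^{2} = 4$)
$l = -8$ ($l = - \frac{4^{2}}{2} = \left(- \frac{1}{2}\right) 16 = -8$)
$l h = \left(-8\right) \left(-1\right) = 8$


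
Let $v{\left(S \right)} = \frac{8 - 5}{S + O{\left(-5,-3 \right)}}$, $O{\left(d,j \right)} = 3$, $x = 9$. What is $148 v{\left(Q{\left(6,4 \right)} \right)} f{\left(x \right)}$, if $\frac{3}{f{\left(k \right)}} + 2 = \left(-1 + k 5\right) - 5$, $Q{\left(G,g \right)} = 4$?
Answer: $\frac{36}{7} \approx 5.1429$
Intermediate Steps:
$f{\left(k \right)} = \frac{3}{-8 + 5 k}$ ($f{\left(k \right)} = \frac{3}{-2 + \left(\left(-1 + k 5\right) - 5\right)} = \frac{3}{-2 + \left(\left(-1 + 5 k\right) - 5\right)} = \frac{3}{-2 + \left(-6 + 5 k\right)} = \frac{3}{-8 + 5 k}$)
$v{\left(S \right)} = \frac{3}{3 + S}$ ($v{\left(S \right)} = \frac{8 - 5}{S + 3} = \frac{3}{3 + S}$)
$148 v{\left(Q{\left(6,4 \right)} \right)} f{\left(x \right)} = 148 \frac{3}{3 + 4} \frac{3}{-8 + 5 \cdot 9} = 148 \cdot \frac{3}{7} \frac{3}{-8 + 45} = 148 \cdot 3 \cdot \frac{1}{7} \cdot \frac{3}{37} = 148 \cdot \frac{3}{7} \cdot 3 \cdot \frac{1}{37} = \frac{444}{7} \cdot \frac{3}{37} = \frac{36}{7}$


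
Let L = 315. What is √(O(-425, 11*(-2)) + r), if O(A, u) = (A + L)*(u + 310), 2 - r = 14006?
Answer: 18*I*√141 ≈ 213.74*I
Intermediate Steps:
r = -14004 (r = 2 - 1*14006 = 2 - 14006 = -14004)
O(A, u) = (310 + u)*(315 + A) (O(A, u) = (A + 315)*(u + 310) = (315 + A)*(310 + u) = (310 + u)*(315 + A))
√(O(-425, 11*(-2)) + r) = √((97650 + 310*(-425) + 315*(11*(-2)) - 4675*(-2)) - 14004) = √((97650 - 131750 + 315*(-22) - 425*(-22)) - 14004) = √((97650 - 131750 - 6930 + 9350) - 14004) = √(-31680 - 14004) = √(-45684) = 18*I*√141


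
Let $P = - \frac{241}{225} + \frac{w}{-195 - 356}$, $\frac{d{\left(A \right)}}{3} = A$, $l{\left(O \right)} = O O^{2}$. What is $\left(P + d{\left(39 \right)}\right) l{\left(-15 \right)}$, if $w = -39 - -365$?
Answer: $- \frac{214484010}{551} \approx -3.8926 \cdot 10^{5}$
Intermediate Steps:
$l{\left(O \right)} = O^{3}$
$d{\left(A \right)} = 3 A$
$w = 326$ ($w = -39 + 365 = 326$)
$P = - \frac{206141}{123975}$ ($P = - \frac{241}{225} + \frac{326}{-195 - 356} = \left(-241\right) \frac{1}{225} + \frac{326}{-551} = - \frac{241}{225} + 326 \left(- \frac{1}{551}\right) = - \frac{241}{225} - \frac{326}{551} = - \frac{206141}{123975} \approx -1.6628$)
$\left(P + d{\left(39 \right)}\right) l{\left(-15 \right)} = \left(- \frac{206141}{123975} + 3 \cdot 39\right) \left(-15\right)^{3} = \left(- \frac{206141}{123975} + 117\right) \left(-3375\right) = \frac{14298934}{123975} \left(-3375\right) = - \frac{214484010}{551}$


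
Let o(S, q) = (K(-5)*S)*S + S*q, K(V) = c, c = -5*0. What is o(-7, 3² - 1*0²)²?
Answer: 3969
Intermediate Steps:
c = 0
K(V) = 0
o(S, q) = S*q (o(S, q) = (0*S)*S + S*q = 0*S + S*q = 0 + S*q = S*q)
o(-7, 3² - 1*0²)² = (-7*(3² - 1*0²))² = (-7*(9 - 1*0))² = (-7*(9 + 0))² = (-7*9)² = (-63)² = 3969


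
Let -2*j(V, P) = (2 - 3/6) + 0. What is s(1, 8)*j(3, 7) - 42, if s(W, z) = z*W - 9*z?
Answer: 6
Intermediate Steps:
s(W, z) = -9*z + W*z (s(W, z) = W*z - 9*z = -9*z + W*z)
j(V, P) = -¾ (j(V, P) = -((2 - 3/6) + 0)/2 = -((2 - 3*⅙) + 0)/2 = -((2 - ½) + 0)/2 = -(3/2 + 0)/2 = -½*3/2 = -¾)
s(1, 8)*j(3, 7) - 42 = (8*(-9 + 1))*(-¾) - 42 = (8*(-8))*(-¾) - 42 = -64*(-¾) - 42 = 48 - 42 = 6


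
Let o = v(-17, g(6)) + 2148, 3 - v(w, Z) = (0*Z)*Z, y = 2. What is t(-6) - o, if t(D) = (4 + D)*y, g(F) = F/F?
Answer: -2155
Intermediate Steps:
g(F) = 1
v(w, Z) = 3 (v(w, Z) = 3 - 0*Z*Z = 3 - 0*Z = 3 - 1*0 = 3 + 0 = 3)
o = 2151 (o = 3 + 2148 = 2151)
t(D) = 8 + 2*D (t(D) = (4 + D)*2 = 8 + 2*D)
t(-6) - o = (8 + 2*(-6)) - 1*2151 = (8 - 12) - 2151 = -4 - 2151 = -2155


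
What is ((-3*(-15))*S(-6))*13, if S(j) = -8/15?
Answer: -312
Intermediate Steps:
S(j) = -8/15 (S(j) = -8*1/15 = -8/15)
((-3*(-15))*S(-6))*13 = (-3*(-15)*(-8/15))*13 = (45*(-8/15))*13 = -24*13 = -312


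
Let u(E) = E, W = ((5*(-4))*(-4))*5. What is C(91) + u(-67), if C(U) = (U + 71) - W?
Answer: -305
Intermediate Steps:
W = 400 (W = -20*(-4)*5 = 80*5 = 400)
C(U) = -329 + U (C(U) = (U + 71) - 1*400 = (71 + U) - 400 = -329 + U)
C(91) + u(-67) = (-329 + 91) - 67 = -238 - 67 = -305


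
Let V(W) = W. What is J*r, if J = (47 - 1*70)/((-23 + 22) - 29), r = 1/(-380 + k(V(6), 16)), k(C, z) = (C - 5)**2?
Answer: -23/11370 ≈ -0.0020229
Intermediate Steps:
k(C, z) = (-5 + C)**2
r = -1/379 (r = 1/(-380 + (-5 + 6)**2) = 1/(-380 + 1**2) = 1/(-380 + 1) = 1/(-379) = -1/379 ≈ -0.0026385)
J = 23/30 (J = (47 - 70)/(-1 - 29) = -23/(-30) = -23*(-1/30) = 23/30 ≈ 0.76667)
J*r = (23/30)*(-1/379) = -23/11370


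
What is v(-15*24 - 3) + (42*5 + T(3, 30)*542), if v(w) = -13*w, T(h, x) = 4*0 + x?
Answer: 21189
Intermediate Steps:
T(h, x) = x (T(h, x) = 0 + x = x)
v(-15*24 - 3) + (42*5 + T(3, 30)*542) = -13*(-15*24 - 3) + (42*5 + 30*542) = -13*(-360 - 3) + (210 + 16260) = -13*(-363) + 16470 = 4719 + 16470 = 21189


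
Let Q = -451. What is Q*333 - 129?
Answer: -150312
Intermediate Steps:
Q*333 - 129 = -451*333 - 129 = -150183 - 129 = -150312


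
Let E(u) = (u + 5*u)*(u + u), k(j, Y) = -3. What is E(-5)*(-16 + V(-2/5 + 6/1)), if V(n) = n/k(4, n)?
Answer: -5360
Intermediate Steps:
E(u) = 12*u**2 (E(u) = (6*u)*(2*u) = 12*u**2)
V(n) = -n/3 (V(n) = n/(-3) = n*(-1/3) = -n/3)
E(-5)*(-16 + V(-2/5 + 6/1)) = (12*(-5)**2)*(-16 - (-2/5 + 6/1)/3) = (12*25)*(-16 - (-2*1/5 + 6*1)/3) = 300*(-16 - (-2/5 + 6)/3) = 300*(-16 - 1/3*28/5) = 300*(-16 - 28/15) = 300*(-268/15) = -5360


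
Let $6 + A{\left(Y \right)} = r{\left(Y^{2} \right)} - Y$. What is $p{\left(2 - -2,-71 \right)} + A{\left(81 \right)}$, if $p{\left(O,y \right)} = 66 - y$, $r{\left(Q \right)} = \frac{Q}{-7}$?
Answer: $- \frac{6211}{7} \approx -887.29$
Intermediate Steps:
$r{\left(Q \right)} = - \frac{Q}{7}$ ($r{\left(Q \right)} = Q \left(- \frac{1}{7}\right) = - \frac{Q}{7}$)
$A{\left(Y \right)} = -6 - Y - \frac{Y^{2}}{7}$ ($A{\left(Y \right)} = -6 - \left(Y + \frac{Y^{2}}{7}\right) = -6 - Y - \frac{Y^{2}}{7}$)
$p{\left(2 - -2,-71 \right)} + A{\left(81 \right)} = \left(66 - -71\right) - \left(87 + \frac{6561}{7}\right) = \left(66 + 71\right) - \frac{7170}{7} = 137 - \frac{7170}{7} = - \frac{6211}{7}$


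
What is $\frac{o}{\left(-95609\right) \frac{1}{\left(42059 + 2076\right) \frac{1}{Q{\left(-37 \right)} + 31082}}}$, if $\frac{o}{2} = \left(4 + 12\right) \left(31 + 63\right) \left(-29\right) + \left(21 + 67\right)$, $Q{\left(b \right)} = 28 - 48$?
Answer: $\frac{1921108280}{1484903379} \approx 1.2938$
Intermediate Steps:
$Q{\left(b \right)} = -20$
$o = -87056$ ($o = 2 \left(\left(4 + 12\right) \left(31 + 63\right) \left(-29\right) + \left(21 + 67\right)\right) = 2 \left(16 \cdot 94 \left(-29\right) + 88\right) = 2 \left(1504 \left(-29\right) + 88\right) = 2 \left(-43616 + 88\right) = 2 \left(-43528\right) = -87056$)
$\frac{o}{\left(-95609\right) \frac{1}{\left(42059 + 2076\right) \frac{1}{Q{\left(-37 \right)} + 31082}}} = - \frac{87056}{\left(-95609\right) \frac{1}{\left(42059 + 2076\right) \frac{1}{-20 + 31082}}} = - \frac{87056}{\left(-95609\right) \frac{1}{44135 \cdot \frac{1}{31062}}} = - \frac{87056}{\left(-95609\right) \frac{1}{\frac{44135}{31062}}} = - \frac{87056}{\left(-95609\right) \frac{31062}{44135}} = - \frac{87056}{- \frac{2969806758}{44135}} = \left(-87056\right) \left(- \frac{44135}{2969806758}\right) = \frac{1921108280}{1484903379}$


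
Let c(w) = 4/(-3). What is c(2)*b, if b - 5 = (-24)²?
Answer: -2324/3 ≈ -774.67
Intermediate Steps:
c(w) = -4/3 (c(w) = 4*(-⅓) = -4/3)
b = 581 (b = 5 + (-24)² = 5 + 576 = 581)
c(2)*b = -4/3*581 = -2324/3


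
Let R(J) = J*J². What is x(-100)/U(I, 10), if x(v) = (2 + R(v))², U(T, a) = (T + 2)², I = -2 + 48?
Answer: 249999000001/576 ≈ 4.3403e+8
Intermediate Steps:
R(J) = J³
I = 46
U(T, a) = (2 + T)²
x(v) = (2 + v³)²
x(-100)/U(I, 10) = (2 + (-100)³)²/((2 + 46)²) = (2 - 1000000)²/(48²) = (-999998)²/2304 = 999996000004*(1/2304) = 249999000001/576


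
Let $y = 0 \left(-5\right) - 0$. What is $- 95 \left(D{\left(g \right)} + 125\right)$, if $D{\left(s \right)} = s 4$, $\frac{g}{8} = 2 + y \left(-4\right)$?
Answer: $-17955$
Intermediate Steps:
$y = 0$ ($y = 0 + 0 = 0$)
$g = 16$ ($g = 8 \left(2 + 0 \left(-4\right)\right) = 8 \left(2 + 0\right) = 8 \cdot 2 = 16$)
$D{\left(s \right)} = 4 s$
$- 95 \left(D{\left(g \right)} + 125\right) = - 95 \left(4 \cdot 16 + 125\right) = - 95 \left(64 + 125\right) = \left(-95\right) 189 = -17955$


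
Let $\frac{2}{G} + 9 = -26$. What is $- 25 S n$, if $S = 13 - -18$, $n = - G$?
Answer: $- \frac{310}{7} \approx -44.286$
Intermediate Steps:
$G = - \frac{2}{35}$ ($G = \frac{2}{-9 - 26} = \frac{2}{-35} = 2 \left(- \frac{1}{35}\right) = - \frac{2}{35} \approx -0.057143$)
$n = \frac{2}{35}$ ($n = \left(-1\right) \left(- \frac{2}{35}\right) = \frac{2}{35} \approx 0.057143$)
$S = 31$ ($S = 13 + 18 = 31$)
$- 25 S n = \left(-25\right) 31 \cdot \frac{2}{35} = \left(-775\right) \frac{2}{35} = - \frac{310}{7}$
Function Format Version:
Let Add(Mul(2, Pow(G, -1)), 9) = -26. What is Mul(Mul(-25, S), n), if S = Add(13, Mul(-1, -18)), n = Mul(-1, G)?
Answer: Rational(-310, 7) ≈ -44.286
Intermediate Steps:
G = Rational(-2, 35) (G = Mul(2, Pow(Add(-9, -26), -1)) = Mul(2, Pow(-35, -1)) = Mul(2, Rational(-1, 35)) = Rational(-2, 35) ≈ -0.057143)
n = Rational(2, 35) (n = Mul(-1, Rational(-2, 35)) = Rational(2, 35) ≈ 0.057143)
S = 31 (S = Add(13, 18) = 31)
Mul(Mul(-25, S), n) = Mul(Mul(-25, 31), Rational(2, 35)) = Mul(-775, Rational(2, 35)) = Rational(-310, 7)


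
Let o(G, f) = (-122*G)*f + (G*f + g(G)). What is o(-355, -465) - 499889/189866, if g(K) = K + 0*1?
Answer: -3792465626269/189866 ≈ -1.9974e+7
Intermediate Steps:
g(K) = K (g(K) = K + 0 = K)
o(G, f) = G - 121*G*f (o(G, f) = (-122*G)*f + (G*f + G) = -122*G*f + (G + G*f) = G - 121*G*f)
o(-355, -465) - 499889/189866 = -355*(1 - 121*(-465)) - 499889/189866 = -355*(1 + 56265) - 499889*1/189866 = -355*56266 - 499889/189866 = -19974430 - 499889/189866 = -3792465626269/189866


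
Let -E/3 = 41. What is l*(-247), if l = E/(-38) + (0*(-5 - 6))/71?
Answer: -1599/2 ≈ -799.50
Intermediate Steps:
E = -123 (E = -3*41 = -123)
l = 123/38 (l = -123/(-38) + (0*(-5 - 6))/71 = -123*(-1/38) + (0*(-11))*(1/71) = 123/38 + 0*(1/71) = 123/38 + 0 = 123/38 ≈ 3.2368)
l*(-247) = (123/38)*(-247) = -1599/2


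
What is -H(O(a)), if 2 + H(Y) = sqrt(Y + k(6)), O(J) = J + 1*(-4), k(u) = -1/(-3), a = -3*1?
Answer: 2 - 2*I*sqrt(15)/3 ≈ 2.0 - 2.582*I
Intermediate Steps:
a = -3
k(u) = 1/3 (k(u) = -1*(-1/3) = 1/3)
O(J) = -4 + J (O(J) = J - 4 = -4 + J)
H(Y) = -2 + sqrt(1/3 + Y) (H(Y) = -2 + sqrt(Y + 1/3) = -2 + sqrt(1/3 + Y))
-H(O(a)) = -(-2 + sqrt(3 + 9*(-4 - 3))/3) = -(-2 + sqrt(3 + 9*(-7))/3) = -(-2 + sqrt(3 - 63)/3) = -(-2 + sqrt(-60)/3) = -(-2 + (2*I*sqrt(15))/3) = -(-2 + 2*I*sqrt(15)/3) = 2 - 2*I*sqrt(15)/3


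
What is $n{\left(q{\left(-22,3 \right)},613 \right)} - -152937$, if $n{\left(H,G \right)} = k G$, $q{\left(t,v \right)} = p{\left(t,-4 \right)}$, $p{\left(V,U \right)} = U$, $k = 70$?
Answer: $195847$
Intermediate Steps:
$q{\left(t,v \right)} = -4$
$n{\left(H,G \right)} = 70 G$
$n{\left(q{\left(-22,3 \right)},613 \right)} - -152937 = 70 \cdot 613 - -152937 = 42910 + 152937 = 195847$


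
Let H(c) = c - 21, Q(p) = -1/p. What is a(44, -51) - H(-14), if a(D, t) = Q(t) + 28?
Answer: 3214/51 ≈ 63.020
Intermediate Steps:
a(D, t) = 28 - 1/t (a(D, t) = -1/t + 28 = 28 - 1/t)
H(c) = -21 + c
a(44, -51) - H(-14) = (28 - 1/(-51)) - (-21 - 14) = (28 - 1*(-1/51)) - 1*(-35) = (28 + 1/51) + 35 = 1429/51 + 35 = 3214/51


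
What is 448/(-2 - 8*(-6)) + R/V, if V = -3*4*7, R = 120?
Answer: 1338/161 ≈ 8.3106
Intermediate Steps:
V = -84 (V = -12*7 = -84)
448/(-2 - 8*(-6)) + R/V = 448/(-2 - 8*(-6)) + 120/(-84) = 448/(-2 + 48) + 120*(-1/84) = 448/46 - 10/7 = 448*(1/46) - 10/7 = 224/23 - 10/7 = 1338/161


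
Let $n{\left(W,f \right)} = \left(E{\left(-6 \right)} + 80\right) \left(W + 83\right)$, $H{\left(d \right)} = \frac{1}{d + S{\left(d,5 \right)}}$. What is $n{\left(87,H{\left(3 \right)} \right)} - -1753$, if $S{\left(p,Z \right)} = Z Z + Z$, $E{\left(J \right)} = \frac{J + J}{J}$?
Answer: $15693$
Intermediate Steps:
$E{\left(J \right)} = 2$ ($E{\left(J \right)} = \frac{2 J}{J} = 2$)
$S{\left(p,Z \right)} = Z + Z^{2}$ ($S{\left(p,Z \right)} = Z^{2} + Z = Z + Z^{2}$)
$H{\left(d \right)} = \frac{1}{30 + d}$ ($H{\left(d \right)} = \frac{1}{d + 5 \left(1 + 5\right)} = \frac{1}{d + 5 \cdot 6} = \frac{1}{d + 30} = \frac{1}{30 + d}$)
$n{\left(W,f \right)} = 6806 + 82 W$ ($n{\left(W,f \right)} = \left(2 + 80\right) \left(W + 83\right) = 82 \left(83 + W\right) = 6806 + 82 W$)
$n{\left(87,H{\left(3 \right)} \right)} - -1753 = \left(6806 + 82 \cdot 87\right) - -1753 = \left(6806 + 7134\right) + 1753 = 13940 + 1753 = 15693$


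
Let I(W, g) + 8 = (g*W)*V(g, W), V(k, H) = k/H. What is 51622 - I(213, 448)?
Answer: -149074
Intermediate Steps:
I(W, g) = -8 + g² (I(W, g) = -8 + (g*W)*(g/W) = -8 + (W*g)*(g/W) = -8 + g²)
51622 - I(213, 448) = 51622 - (-8 + 448²) = 51622 - (-8 + 200704) = 51622 - 1*200696 = 51622 - 200696 = -149074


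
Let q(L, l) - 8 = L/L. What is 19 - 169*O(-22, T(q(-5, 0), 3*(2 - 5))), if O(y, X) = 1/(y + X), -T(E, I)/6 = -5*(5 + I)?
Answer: 2867/142 ≈ 20.190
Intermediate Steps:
q(L, l) = 9 (q(L, l) = 8 + L/L = 8 + 1 = 9)
T(E, I) = 150 + 30*I (T(E, I) = -(-30)*(5 + I) = -6*(-25 - 5*I) = 150 + 30*I)
O(y, X) = 1/(X + y)
19 - 169*O(-22, T(q(-5, 0), 3*(2 - 5))) = 19 - 169/((150 + 30*(3*(2 - 5))) - 22) = 19 - 169/((150 + 30*(3*(-3))) - 22) = 19 - 169/((150 + 30*(-9)) - 22) = 19 - 169/((150 - 270) - 22) = 19 - 169/(-120 - 22) = 19 - 169/(-142) = 19 - 169*(-1/142) = 19 + 169/142 = 2867/142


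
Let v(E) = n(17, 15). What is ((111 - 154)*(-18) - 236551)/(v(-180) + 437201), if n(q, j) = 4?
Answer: -235777/437205 ≈ -0.53928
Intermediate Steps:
v(E) = 4
((111 - 154)*(-18) - 236551)/(v(-180) + 437201) = ((111 - 154)*(-18) - 236551)/(4 + 437201) = (-43*(-18) - 236551)/437205 = (774 - 236551)*(1/437205) = -235777*1/437205 = -235777/437205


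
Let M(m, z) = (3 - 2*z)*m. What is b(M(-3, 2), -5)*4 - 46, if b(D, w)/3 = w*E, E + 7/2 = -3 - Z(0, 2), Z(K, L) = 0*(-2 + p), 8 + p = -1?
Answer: 344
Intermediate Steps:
p = -9 (p = -8 - 1 = -9)
Z(K, L) = 0 (Z(K, L) = 0*(-2 - 9) = 0*(-11) = 0)
E = -13/2 (E = -7/2 + (-3 - 1*0) = -7/2 + (-3 + 0) = -7/2 - 3 = -13/2 ≈ -6.5000)
M(m, z) = m*(3 - 2*z)
b(D, w) = -39*w/2 (b(D, w) = 3*(w*(-13/2)) = 3*(-13*w/2) = -39*w/2)
b(M(-3, 2), -5)*4 - 46 = -39/2*(-5)*4 - 46 = (195/2)*4 - 46 = 390 - 46 = 344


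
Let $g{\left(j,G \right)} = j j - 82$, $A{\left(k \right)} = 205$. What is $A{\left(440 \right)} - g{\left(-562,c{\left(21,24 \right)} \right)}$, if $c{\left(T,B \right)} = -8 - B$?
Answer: $-315557$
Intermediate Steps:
$g{\left(j,G \right)} = -82 + j^{2}$ ($g{\left(j,G \right)} = j^{2} - 82 = -82 + j^{2}$)
$A{\left(440 \right)} - g{\left(-562,c{\left(21,24 \right)} \right)} = 205 - \left(-82 + \left(-562\right)^{2}\right) = 205 - \left(-82 + 315844\right) = 205 - 315762 = -315557$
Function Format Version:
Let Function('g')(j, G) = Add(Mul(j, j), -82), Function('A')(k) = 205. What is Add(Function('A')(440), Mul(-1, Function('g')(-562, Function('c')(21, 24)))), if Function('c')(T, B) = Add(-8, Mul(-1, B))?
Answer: -315557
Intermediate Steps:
Function('g')(j, G) = Add(-82, Pow(j, 2)) (Function('g')(j, G) = Add(Pow(j, 2), -82) = Add(-82, Pow(j, 2)))
Add(Function('A')(440), Mul(-1, Function('g')(-562, Function('c')(21, 24)))) = Add(205, Mul(-1, Add(-82, Pow(-562, 2)))) = Add(205, Mul(-1, Add(-82, 315844))) = Add(205, Mul(-1, 315762)) = Add(205, -315762) = -315557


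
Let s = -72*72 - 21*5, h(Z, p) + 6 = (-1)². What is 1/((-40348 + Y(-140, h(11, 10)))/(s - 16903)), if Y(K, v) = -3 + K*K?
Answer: 22192/20751 ≈ 1.0694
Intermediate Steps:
h(Z, p) = -5 (h(Z, p) = -6 + (-1)² = -6 + 1 = -5)
s = -5289 (s = -5184 - 105 = -5289)
Y(K, v) = -3 + K²
1/((-40348 + Y(-140, h(11, 10)))/(s - 16903)) = 1/((-40348 + (-3 + (-140)²))/(-5289 - 16903)) = 1/((-40348 + (-3 + 19600))/(-22192)) = 1/((-40348 + 19597)*(-1/22192)) = 1/(-20751*(-1/22192)) = 1/(20751/22192) = 22192/20751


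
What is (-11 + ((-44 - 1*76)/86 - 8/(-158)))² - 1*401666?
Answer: -4633310044369/11539609 ≈ -4.0151e+5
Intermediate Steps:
(-11 + ((-44 - 1*76)/86 - 8/(-158)))² - 1*401666 = (-11 + ((-44 - 76)*(1/86) - 8*(-1/158)))² - 401666 = (-11 + (-120*1/86 + 4/79))² - 401666 = (-11 + (-60/43 + 4/79))² - 401666 = (-11 - 4568/3397)² - 401666 = (-41935/3397)² - 401666 = 1758544225/11539609 - 401666 = -4633310044369/11539609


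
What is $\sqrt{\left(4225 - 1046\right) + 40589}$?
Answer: $2 \sqrt{10942} \approx 209.21$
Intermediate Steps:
$\sqrt{\left(4225 - 1046\right) + 40589} = \sqrt{3179 + 40589} = \sqrt{43768} = 2 \sqrt{10942}$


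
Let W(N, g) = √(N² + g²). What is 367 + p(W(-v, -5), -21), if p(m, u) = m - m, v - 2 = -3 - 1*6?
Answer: 367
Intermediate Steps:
v = -7 (v = 2 + (-3 - 1*6) = 2 + (-3 - 6) = 2 - 9 = -7)
p(m, u) = 0
367 + p(W(-v, -5), -21) = 367 + 0 = 367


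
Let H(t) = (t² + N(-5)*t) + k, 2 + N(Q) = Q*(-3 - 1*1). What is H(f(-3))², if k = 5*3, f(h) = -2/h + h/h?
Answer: 184900/81 ≈ 2282.7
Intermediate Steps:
N(Q) = -2 - 4*Q (N(Q) = -2 + Q*(-3 - 1*1) = -2 + Q*(-3 - 1) = -2 + Q*(-4) = -2 - 4*Q)
f(h) = 1 - 2/h (f(h) = -2/h + 1 = 1 - 2/h)
k = 15
H(t) = 15 + t² + 18*t (H(t) = (t² + (-2 - 4*(-5))*t) + 15 = (t² + (-2 + 20)*t) + 15 = (t² + 18*t) + 15 = 15 + t² + 18*t)
H(f(-3))² = (15 + ((-2 - 3)/(-3))² + 18*((-2 - 3)/(-3)))² = (15 + (-⅓*(-5))² + 18*(-⅓*(-5)))² = (15 + (5/3)² + 18*(5/3))² = (15 + 25/9 + 30)² = (430/9)² = 184900/81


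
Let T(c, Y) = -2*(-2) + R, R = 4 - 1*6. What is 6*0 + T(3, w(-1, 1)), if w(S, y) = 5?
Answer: 2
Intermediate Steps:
R = -2 (R = 4 - 6 = -2)
T(c, Y) = 2 (T(c, Y) = -2*(-2) - 2 = 4 - 2 = 2)
6*0 + T(3, w(-1, 1)) = 6*0 + 2 = 0 + 2 = 2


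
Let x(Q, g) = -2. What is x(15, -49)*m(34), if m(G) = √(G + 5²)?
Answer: -2*√59 ≈ -15.362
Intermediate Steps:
m(G) = √(25 + G) (m(G) = √(G + 25) = √(25 + G))
x(15, -49)*m(34) = -2*√(25 + 34) = -2*√59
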